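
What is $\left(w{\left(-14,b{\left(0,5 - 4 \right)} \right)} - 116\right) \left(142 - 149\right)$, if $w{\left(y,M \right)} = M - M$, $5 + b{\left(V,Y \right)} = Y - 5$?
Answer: $812$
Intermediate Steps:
$b{\left(V,Y \right)} = -10 + Y$ ($b{\left(V,Y \right)} = -5 + \left(Y - 5\right) = -5 + \left(-5 + Y\right) = -10 + Y$)
$w{\left(y,M \right)} = 0$
$\left(w{\left(-14,b{\left(0,5 - 4 \right)} \right)} - 116\right) \left(142 - 149\right) = \left(0 - 116\right) \left(142 - 149\right) = \left(-116\right) \left(-7\right) = 812$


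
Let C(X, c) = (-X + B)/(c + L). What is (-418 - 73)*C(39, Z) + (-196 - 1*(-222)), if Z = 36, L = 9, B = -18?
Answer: 9719/15 ≈ 647.93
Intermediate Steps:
C(X, c) = (-18 - X)/(9 + c) (C(X, c) = (-X - 18)/(c + 9) = (-18 - X)/(9 + c))
(-418 - 73)*C(39, Z) + (-196 - 1*(-222)) = (-418 - 73)*((-18 - 1*39)/(9 + 36)) + (-196 - 1*(-222)) = -491*(-18 - 39)/45 + (-196 + 222) = -491*(-57)/45 + 26 = -491*(-19/15) + 26 = 9329/15 + 26 = 9719/15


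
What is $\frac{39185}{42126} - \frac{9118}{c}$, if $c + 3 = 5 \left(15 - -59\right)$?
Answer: $- \frac{21748469}{909426} \approx -23.914$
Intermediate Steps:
$c = 367$ ($c = -3 + 5 \left(15 - -59\right) = -3 + 5 \left(15 + 59\right) = -3 + 5 \cdot 74 = -3 + 370 = 367$)
$\frac{39185}{42126} - \frac{9118}{c} = \frac{39185}{42126} - \frac{9118}{367} = 39185 \cdot \frac{1}{42126} - \frac{9118}{367} = \frac{2305}{2478} - \frac{9118}{367} = - \frac{21748469}{909426}$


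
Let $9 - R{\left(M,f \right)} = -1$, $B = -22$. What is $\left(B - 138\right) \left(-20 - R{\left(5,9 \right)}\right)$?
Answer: $4800$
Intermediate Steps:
$R{\left(M,f \right)} = 10$ ($R{\left(M,f \right)} = 9 - -1 = 9 + 1 = 10$)
$\left(B - 138\right) \left(-20 - R{\left(5,9 \right)}\right) = \left(-22 - 138\right) \left(-20 - 10\right) = - 160 \left(-20 - 10\right) = \left(-160\right) \left(-30\right) = 4800$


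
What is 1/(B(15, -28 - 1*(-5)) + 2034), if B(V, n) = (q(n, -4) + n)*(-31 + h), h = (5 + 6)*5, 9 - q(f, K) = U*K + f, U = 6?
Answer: 1/2826 ≈ 0.00035386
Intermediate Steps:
q(f, K) = 9 - f - 6*K (q(f, K) = 9 - (6*K + f) = 9 - (f + 6*K) = 9 + (-f - 6*K) = 9 - f - 6*K)
h = 55 (h = 11*5 = 55)
B(V, n) = 792 (B(V, n) = ((9 - n - 6*(-4)) + n)*(-31 + 55) = ((9 - n + 24) + n)*24 = ((33 - n) + n)*24 = 33*24 = 792)
1/(B(15, -28 - 1*(-5)) + 2034) = 1/(792 + 2034) = 1/2826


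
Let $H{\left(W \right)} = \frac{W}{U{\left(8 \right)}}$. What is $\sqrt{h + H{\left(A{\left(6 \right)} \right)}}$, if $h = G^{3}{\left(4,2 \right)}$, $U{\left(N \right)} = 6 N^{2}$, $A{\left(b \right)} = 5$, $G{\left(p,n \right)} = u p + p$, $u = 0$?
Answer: $\frac{\sqrt{147486}}{48} \approx 8.0008$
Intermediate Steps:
$G{\left(p,n \right)} = p$ ($G{\left(p,n \right)} = 0 p + p = 0 + p = p$)
$H{\left(W \right)} = \frac{W}{384}$ ($H{\left(W \right)} = \frac{W}{6 \cdot 8^{2}} = \frac{W}{6 \cdot 64} = \frac{W}{384}$)
$h = 64$ ($h = 4^{3} = 64$)
$\sqrt{h + H{\left(A{\left(6 \right)} \right)}} = \sqrt{64 + \frac{1}{384} \cdot 5} = \sqrt{64 + \frac{5}{384}} = \sqrt{\frac{24581}{384}} = \frac{\sqrt{147486}}{48}$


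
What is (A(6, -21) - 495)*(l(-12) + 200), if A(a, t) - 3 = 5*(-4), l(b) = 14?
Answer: -109568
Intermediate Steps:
A(a, t) = -17 (A(a, t) = 3 + 5*(-4) = 3 - 20 = -17)
(A(6, -21) - 495)*(l(-12) + 200) = (-17 - 495)*(14 + 200) = -512*214 = -109568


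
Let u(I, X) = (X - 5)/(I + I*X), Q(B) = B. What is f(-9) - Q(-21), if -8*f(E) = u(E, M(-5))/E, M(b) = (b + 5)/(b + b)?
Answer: 13613/648 ≈ 21.008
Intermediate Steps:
M(b) = (5 + b)/(2*b) (M(b) = (5 + b)/((2*b)) = (5 + b)*(1/(2*b)) = (5 + b)/(2*b))
u(I, X) = (-5 + X)/(I + I*X)
f(E) = 5/(8*E²) (f(E) = -(-5 + (½)*(5 - 5)/(-5))/(E*(1 + (½)*(5 - 5)/(-5)))/(8*E) = -(-5 + (½)*(-⅕)*0)/(E*(1 + (½)*(-⅕)*0))/(8*E) = -(-5 + 0)/(E*(1 + 0))/(8*E) = --5/(E*1)/(8*E) = -1*(-5)/E/(8*E) = -(-5/E)/(8*E) = -(-5)/(8*E²) = 5/(8*E²))
f(-9) - Q(-21) = (5/8)/(-9)² - 1*(-21) = (5/8)*(1/81) + 21 = 5/648 + 21 = 13613/648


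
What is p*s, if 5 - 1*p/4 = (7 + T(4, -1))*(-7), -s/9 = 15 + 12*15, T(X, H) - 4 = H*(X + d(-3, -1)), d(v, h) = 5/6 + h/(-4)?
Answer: -325845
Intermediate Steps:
d(v, h) = ⅚ - h/4 (d(v, h) = 5*(⅙) + h*(-¼) = ⅚ - h/4)
T(X, H) = 4 + H*(13/12 + X) (T(X, H) = 4 + H*(X + (⅚ - ¼*(-1))) = 4 + H*(X + (⅚ + ¼)) = 4 + H*(X + 13/12) = 4 + H*(13/12 + X))
s = -1755 (s = -9*(15 + 12*15) = -9*(15 + 180) = -9*195 = -1755)
p = 557/3 (p = 20 - 4*(7 + (4 + (13/12)*(-1) - 1*4))*(-7) = 20 - 4*(7 + (4 - 13/12 - 4))*(-7) = 20 - 4*(7 - 13/12)*(-7) = 20 - 71*(-7)/3 = 20 - 4*(-497/12) = 20 + 497/3 = 557/3 ≈ 185.67)
p*s = (557/3)*(-1755) = -325845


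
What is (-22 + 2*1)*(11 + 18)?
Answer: -580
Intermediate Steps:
(-22 + 2*1)*(11 + 18) = (-22 + 2)*29 = -20*29 = -580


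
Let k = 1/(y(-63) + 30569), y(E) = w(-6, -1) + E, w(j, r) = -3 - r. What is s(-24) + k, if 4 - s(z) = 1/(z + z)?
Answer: 245305/61008 ≈ 4.0209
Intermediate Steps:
y(E) = -2 + E (y(E) = (-3 - 1*(-1)) + E = (-3 + 1) + E = -2 + E)
k = 1/30504 (k = 1/((-2 - 63) + 30569) = 1/(-65 + 30569) = 1/30504 ≈ 3.2783e-5)
s(z) = 4 - 1/(2*z) (s(z) = 4 - 1/(z + z) = 4 - 1/(2*z))
s(-24) + k = (4 - ½/(-24)) + 1/30504 = (4 - ½*(-1/24)) + 1/30504 = (4 + 1/48) + 1/30504 = 193/48 + 1/30504 = 245305/61008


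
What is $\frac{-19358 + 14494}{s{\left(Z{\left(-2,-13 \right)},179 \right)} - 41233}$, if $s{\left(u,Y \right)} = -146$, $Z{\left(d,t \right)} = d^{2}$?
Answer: $\frac{4864}{41379} \approx 0.11755$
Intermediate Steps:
$\frac{-19358 + 14494}{s{\left(Z{\left(-2,-13 \right)},179 \right)} - 41233} = \frac{-19358 + 14494}{-146 - 41233} = - \frac{4864}{-41379} = \left(-4864\right) \left(- \frac{1}{41379}\right) = \frac{4864}{41379}$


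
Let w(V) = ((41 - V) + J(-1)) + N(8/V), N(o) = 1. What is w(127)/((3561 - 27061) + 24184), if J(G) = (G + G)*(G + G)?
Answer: -9/76 ≈ -0.11842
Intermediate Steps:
J(G) = 4*G² (J(G) = (2*G)*(2*G) = 4*G²)
w(V) = 46 - V (w(V) = ((41 - V) + 4*(-1)²) + 1 = ((41 - V) + 4*1) + 1 = ((41 - V) + 4) + 1 = (45 - V) + 1 = 46 - V)
w(127)/((3561 - 27061) + 24184) = (46 - 1*127)/((3561 - 27061) + 24184) = (46 - 127)/(-23500 + 24184) = -81/684 = -81*1/684 = -9/76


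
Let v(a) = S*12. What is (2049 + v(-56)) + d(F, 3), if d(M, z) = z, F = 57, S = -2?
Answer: 2028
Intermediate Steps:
v(a) = -24 (v(a) = -2*12 = -24)
(2049 + v(-56)) + d(F, 3) = (2049 - 24) + 3 = 2025 + 3 = 2028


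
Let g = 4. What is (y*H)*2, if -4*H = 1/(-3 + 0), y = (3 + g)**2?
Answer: 49/6 ≈ 8.1667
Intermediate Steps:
y = 49 (y = (3 + 4)**2 = 7**2 = 49)
H = 1/12 (H = -1/(4*(-3 + 0)) = -1/4/(-3) = -1/4*(-1/3) = 1/12 ≈ 0.083333)
(y*H)*2 = (49*(1/12))*2 = (49/12)*2 = 49/6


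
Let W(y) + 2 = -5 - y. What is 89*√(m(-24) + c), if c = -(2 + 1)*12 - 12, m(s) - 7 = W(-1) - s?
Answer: 89*I*√23 ≈ 426.83*I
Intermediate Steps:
W(y) = -7 - y (W(y) = -2 + (-5 - y) = -7 - y)
m(s) = 1 - s (m(s) = 7 + ((-7 - 1*(-1)) - s) = 7 + ((-7 + 1) - s) = 7 + (-6 - s) = 1 - s)
c = -48 (c = -1*3*12 - 12 = -3*12 - 12 = -36 - 12 = -48)
89*√(m(-24) + c) = 89*√((1 - 1*(-24)) - 48) = 89*√((1 + 24) - 48) = 89*√(25 - 48) = 89*√(-23) = 89*(I*√23) = 89*I*√23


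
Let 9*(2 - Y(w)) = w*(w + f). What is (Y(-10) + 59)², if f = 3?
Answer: 229441/81 ≈ 2832.6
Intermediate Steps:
Y(w) = 2 - w*(3 + w)/9 (Y(w) = 2 - w*(w + 3)/9 = 2 - w*(3 + w)/9)
(Y(-10) + 59)² = ((2 - ⅓*(-10) - ⅑*(-10)²) + 59)² = ((2 + 10/3 - ⅑*100) + 59)² = ((2 + 10/3 - 100/9) + 59)² = (-52/9 + 59)² = (479/9)² = 229441/81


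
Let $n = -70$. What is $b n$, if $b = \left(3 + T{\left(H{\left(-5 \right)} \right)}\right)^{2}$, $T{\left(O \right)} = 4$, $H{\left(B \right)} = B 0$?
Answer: $-3430$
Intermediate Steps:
$H{\left(B \right)} = 0$
$b = 49$ ($b = \left(3 + 4\right)^{2} = 7^{2} = 49$)
$b n = 49 \left(-70\right) = -3430$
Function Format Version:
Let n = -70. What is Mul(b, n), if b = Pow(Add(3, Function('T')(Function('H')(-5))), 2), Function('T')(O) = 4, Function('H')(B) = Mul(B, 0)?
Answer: -3430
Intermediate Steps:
Function('H')(B) = 0
b = 49 (b = Pow(Add(3, 4), 2) = Pow(7, 2) = 49)
Mul(b, n) = Mul(49, -70) = -3430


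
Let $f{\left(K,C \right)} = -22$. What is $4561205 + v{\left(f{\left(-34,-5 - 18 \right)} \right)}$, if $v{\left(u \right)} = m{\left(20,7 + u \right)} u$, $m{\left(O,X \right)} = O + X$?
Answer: $4561095$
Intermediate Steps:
$v{\left(u \right)} = u \left(27 + u\right)$ ($v{\left(u \right)} = \left(20 + \left(7 + u\right)\right) u = \left(27 + u\right) u = u \left(27 + u\right)$)
$4561205 + v{\left(f{\left(-34,-5 - 18 \right)} \right)} = 4561205 - 22 \left(27 - 22\right) = 4561205 - 110 = 4561095$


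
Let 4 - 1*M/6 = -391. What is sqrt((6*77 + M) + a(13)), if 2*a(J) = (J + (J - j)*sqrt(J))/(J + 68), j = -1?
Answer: sqrt(917594 + 28*sqrt(13))/18 ≈ 53.220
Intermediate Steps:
M = 2370 (M = 24 - 6*(-391) = 24 + 2346 = 2370)
a(J) = (J + sqrt(J)*(1 + J))/(2*(68 + J)) (a(J) = ((J + (J - 1*(-1))*sqrt(J))/(J + 68))/2 = ((J + (J + 1)*sqrt(J))/(68 + J))/2 = ((J + (1 + J)*sqrt(J))/(68 + J))/2 = ((J + sqrt(J)*(1 + J))/(68 + J))/2 = (J + sqrt(J)*(1 + J))/(2*(68 + J)))
sqrt((6*77 + M) + a(13)) = sqrt((6*77 + 2370) + (13 + sqrt(13) + 13**(3/2))/(2*(68 + 13))) = sqrt((462 + 2370) + (1/2)*(13 + sqrt(13) + 13*sqrt(13))/81) = sqrt(2832 + (1/2)*(1/81)*(13 + 14*sqrt(13))) = sqrt(2832 + (13/162 + 7*sqrt(13)/81)) = sqrt(458797/162 + 7*sqrt(13)/81)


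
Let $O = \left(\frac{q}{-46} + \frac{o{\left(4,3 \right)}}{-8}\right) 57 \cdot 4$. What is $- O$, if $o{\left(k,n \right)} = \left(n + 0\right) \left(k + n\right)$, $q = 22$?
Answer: $\frac{32547}{46} \approx 707.54$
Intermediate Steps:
$o{\left(k,n \right)} = n \left(k + n\right)$
$O = - \frac{32547}{46}$ ($O = \left(\frac{22}{-46} + \frac{3 \left(4 + 3\right)}{-8}\right) 57 \cdot 4 = \left(22 \left(- \frac{1}{46}\right) + 3 \cdot 7 \left(- \frac{1}{8}\right)\right) 57 \cdot 4 = \left(- \frac{11}{23} + 21 \left(- \frac{1}{8}\right)\right) 57 \cdot 4 = \left(- \frac{11}{23} - \frac{21}{8}\right) 57 \cdot 4 = \left(- \frac{571}{184}\right) 57 \cdot 4 = \left(- \frac{32547}{184}\right) 4 = - \frac{32547}{46} \approx -707.54$)
$- O = \left(-1\right) \left(- \frac{32547}{46}\right) = \frac{32547}{46}$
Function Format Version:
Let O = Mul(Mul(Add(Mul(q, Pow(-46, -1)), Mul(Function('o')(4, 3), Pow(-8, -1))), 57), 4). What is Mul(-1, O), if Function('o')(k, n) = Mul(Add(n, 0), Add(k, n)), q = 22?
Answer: Rational(32547, 46) ≈ 707.54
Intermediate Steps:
Function('o')(k, n) = Mul(n, Add(k, n))
O = Rational(-32547, 46) (O = Mul(Mul(Add(Mul(22, Pow(-46, -1)), Mul(Mul(3, Add(4, 3)), Pow(-8, -1))), 57), 4) = Mul(Mul(Add(Mul(22, Rational(-1, 46)), Mul(Mul(3, 7), Rational(-1, 8))), 57), 4) = Mul(Mul(Add(Rational(-11, 23), Mul(21, Rational(-1, 8))), 57), 4) = Mul(Mul(Add(Rational(-11, 23), Rational(-21, 8)), 57), 4) = Mul(Mul(Rational(-571, 184), 57), 4) = Mul(Rational(-32547, 184), 4) = Rational(-32547, 46) ≈ -707.54)
Mul(-1, O) = Mul(-1, Rational(-32547, 46)) = Rational(32547, 46)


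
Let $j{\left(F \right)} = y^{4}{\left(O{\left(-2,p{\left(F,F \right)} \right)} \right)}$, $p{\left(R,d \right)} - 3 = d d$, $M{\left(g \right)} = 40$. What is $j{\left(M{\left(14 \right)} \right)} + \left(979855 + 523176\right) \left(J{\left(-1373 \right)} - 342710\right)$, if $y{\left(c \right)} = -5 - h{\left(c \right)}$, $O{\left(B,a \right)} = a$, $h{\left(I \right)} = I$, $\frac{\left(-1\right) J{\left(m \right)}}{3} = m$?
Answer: $6176745551575$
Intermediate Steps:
$J{\left(m \right)} = - 3 m$
$p{\left(R,d \right)} = 3 + d^{2}$ ($p{\left(R,d \right)} = 3 + d d = 3 + d^{2}$)
$y{\left(c \right)} = -5 - c$
$j{\left(F \right)} = \left(-8 - F^{2}\right)^{4}$ ($j{\left(F \right)} = \left(-5 - \left(3 + F^{2}\right)\right)^{4} = \left(-8 - F^{2}\right)^{4}$)
$j{\left(M{\left(14 \right)} \right)} + \left(979855 + 523176\right) \left(J{\left(-1373 \right)} - 342710\right) = \left(8 + 40^{2}\right)^{4} + \left(979855 + 523176\right) \left(\left(-3\right) \left(-1373\right) - 342710\right) = \left(8 + 1600\right)^{4} + 1503031 \left(4119 - 342710\right) = 1608^{4} + 1503031 \left(-338591\right) = 6685658320896 - 508912769321 = 6176745551575$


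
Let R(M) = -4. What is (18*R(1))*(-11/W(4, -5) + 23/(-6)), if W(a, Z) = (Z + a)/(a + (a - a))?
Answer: -2892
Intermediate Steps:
W(a, Z) = (Z + a)/a (W(a, Z) = (Z + a)/(a + 0) = (Z + a)/a)
(18*R(1))*(-11/W(4, -5) + 23/(-6)) = (18*(-4))*(-11*4/(-5 + 4) + 23/(-6)) = -72*(-11/((¼)*(-1)) + 23*(-⅙)) = -72*(-11/(-¼) - 23/6) = -72*(-11*(-4) - 23/6) = -72*(44 - 23/6) = -72*241/6 = -2892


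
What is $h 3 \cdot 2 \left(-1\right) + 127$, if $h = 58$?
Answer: $-221$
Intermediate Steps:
$h 3 \cdot 2 \left(-1\right) + 127 = 58 \cdot 3 \cdot 2 \left(-1\right) + 127 = 58 \cdot 6 \left(-1\right) + 127 = 58 \left(-6\right) + 127 = -348 + 127 = -221$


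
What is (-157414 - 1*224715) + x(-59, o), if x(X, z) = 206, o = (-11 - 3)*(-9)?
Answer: -381923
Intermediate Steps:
o = 126 (o = -14*(-9) = 126)
(-157414 - 1*224715) + x(-59, o) = (-157414 - 1*224715) + 206 = (-157414 - 224715) + 206 = -382129 + 206 = -381923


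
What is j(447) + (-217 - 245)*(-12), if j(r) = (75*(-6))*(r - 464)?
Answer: 13194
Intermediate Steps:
j(r) = 208800 - 450*r (j(r) = -450*(-464 + r) = 208800 - 450*r)
j(447) + (-217 - 245)*(-12) = (208800 - 450*447) + (-217 - 245)*(-12) = (208800 - 201150) - 462*(-12) = 7650 + 5544 = 13194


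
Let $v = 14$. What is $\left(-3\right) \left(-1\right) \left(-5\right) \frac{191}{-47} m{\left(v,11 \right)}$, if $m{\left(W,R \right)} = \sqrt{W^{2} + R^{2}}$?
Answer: $\frac{2865 \sqrt{317}}{47} \approx 1085.3$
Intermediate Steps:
$m{\left(W,R \right)} = \sqrt{R^{2} + W^{2}}$
$\left(-3\right) \left(-1\right) \left(-5\right) \frac{191}{-47} m{\left(v,11 \right)} = \left(-3\right) \left(-1\right) \left(-5\right) \frac{191}{-47} \sqrt{11^{2} + 14^{2}} = 3 \left(-5\right) 191 \left(- \frac{1}{47}\right) \sqrt{121 + 196} = \left(-15\right) \left(- \frac{191}{47}\right) \sqrt{317} = \frac{2865 \sqrt{317}}{47}$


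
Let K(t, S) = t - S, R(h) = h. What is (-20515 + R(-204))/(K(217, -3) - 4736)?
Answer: 20719/4516 ≈ 4.5879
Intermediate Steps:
(-20515 + R(-204))/(K(217, -3) - 4736) = (-20515 - 204)/((217 - 1*(-3)) - 4736) = -20719/((217 + 3) - 4736) = -20719/(220 - 4736) = -20719/(-4516) = -20719*(-1/4516) = 20719/4516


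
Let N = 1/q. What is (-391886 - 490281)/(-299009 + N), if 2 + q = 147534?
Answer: 130147861844/44113395787 ≈ 2.9503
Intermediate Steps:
q = 147532 (q = -2 + 147534 = 147532)
N = 1/147532 ≈ 6.7782e-6
(-391886 - 490281)/(-299009 + N) = (-391886 - 490281)/(-299009 + 1/147532) = -882167/(-44113395787/147532) = -882167*(-147532/44113395787) = 130147861844/44113395787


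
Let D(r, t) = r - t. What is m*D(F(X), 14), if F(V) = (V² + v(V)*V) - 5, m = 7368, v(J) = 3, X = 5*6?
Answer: 7154328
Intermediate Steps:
X = 30
F(V) = -5 + V² + 3*V (F(V) = (V² + 3*V) - 5 = -5 + V² + 3*V)
m*D(F(X), 14) = 7368*((-5 + 30² + 3*30) - 1*14) = 7368*((-5 + 900 + 90) - 14) = 7368*(985 - 14) = 7368*971 = 7154328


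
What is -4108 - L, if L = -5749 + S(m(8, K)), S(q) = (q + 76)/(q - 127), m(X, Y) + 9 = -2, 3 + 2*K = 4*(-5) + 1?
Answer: 226523/138 ≈ 1641.5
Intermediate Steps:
K = -11 (K = -3/2 + (4*(-5) + 1)/2 = -3/2 + (-20 + 1)/2 = -3/2 + (½)*(-19) = -3/2 - 19/2 = -11)
m(X, Y) = -11 (m(X, Y) = -9 - 2 = -11)
S(q) = (76 + q)/(-127 + q)
L = -793427/138 (L = -5749 + (76 - 11)/(-127 - 11) = -5749 + 65/(-138) = -5749 - 1/138*65 = -5749 - 65/138 = -793427/138 ≈ -5749.5)
-4108 - L = -4108 - 1*(-793427/138) = -4108 + 793427/138 = 226523/138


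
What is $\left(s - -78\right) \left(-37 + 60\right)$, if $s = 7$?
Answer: $1955$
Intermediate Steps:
$\left(s - -78\right) \left(-37 + 60\right) = \left(7 - -78\right) \left(-37 + 60\right) = \left(7 + 78\right) 23 = 85 \cdot 23 = 1955$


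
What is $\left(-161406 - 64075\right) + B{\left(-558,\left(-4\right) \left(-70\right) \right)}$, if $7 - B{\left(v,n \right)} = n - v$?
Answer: $-226312$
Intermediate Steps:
$B{\left(v,n \right)} = 7 + v - n$ ($B{\left(v,n \right)} = 7 - \left(n - v\right) = 7 + v - n$)
$\left(-161406 - 64075\right) + B{\left(-558,\left(-4\right) \left(-70\right) \right)} = \left(-161406 - 64075\right) - \left(551 + 280\right) = -225481 - 831 = -226312$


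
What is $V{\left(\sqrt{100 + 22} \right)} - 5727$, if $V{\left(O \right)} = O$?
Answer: $-5727 + \sqrt{122} \approx -5716.0$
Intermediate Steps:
$V{\left(\sqrt{100 + 22} \right)} - 5727 = \sqrt{100 + 22} - 5727 = \sqrt{122} - 5727 = -5727 + \sqrt{122}$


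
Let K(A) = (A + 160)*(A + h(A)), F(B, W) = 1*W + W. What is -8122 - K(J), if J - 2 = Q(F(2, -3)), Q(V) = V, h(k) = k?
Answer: -6874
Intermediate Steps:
F(B, W) = 2*W (F(B, W) = W + W = 2*W)
J = -4 (J = 2 + 2*(-3) = 2 - 6 = -4)
K(A) = 2*A*(160 + A) (K(A) = (A + 160)*(A + A) = (160 + A)*(2*A) = 2*A*(160 + A))
-8122 - K(J) = -8122 - 2*(-4)*(160 - 4) = -8122 - 2*(-4)*156 = -8122 - 1*(-1248) = -8122 + 1248 = -6874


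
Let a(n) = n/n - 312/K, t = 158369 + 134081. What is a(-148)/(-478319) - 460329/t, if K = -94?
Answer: -10348712394047/6574566402850 ≈ -1.5741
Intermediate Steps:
t = 292450
a(n) = 203/47 (a(n) = n/n - 312/(-94) = 1 - 312*(-1/94) = 1 + 156/47 = 203/47)
a(-148)/(-478319) - 460329/t = (203/47)/(-478319) - 460329/292450 = (203/47)*(-1/478319) - 460329*1/292450 = -203/22480993 - 460329/292450 = -10348712394047/6574566402850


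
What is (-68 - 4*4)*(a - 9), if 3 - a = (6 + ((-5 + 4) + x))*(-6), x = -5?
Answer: 504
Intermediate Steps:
a = 3 (a = 3 - (6 + ((-5 + 4) - 5))*(-6) = 3 - (6 + (-1 - 5))*(-6) = 3 - (6 - 6)*(-6) = 3 - 0*(-6) = 3 - 1*0 = 3 + 0 = 3)
(-68 - 4*4)*(a - 9) = (-68 - 4*4)*(3 - 9) = (-68 - 1*16)*(-6) = (-68 - 16)*(-6) = -84*(-6) = 504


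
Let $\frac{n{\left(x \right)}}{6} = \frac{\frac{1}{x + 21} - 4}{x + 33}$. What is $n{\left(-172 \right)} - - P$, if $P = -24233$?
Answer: $- \frac{508622807}{20989} \approx -24233.0$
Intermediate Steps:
$n{\left(x \right)} = \frac{6 \left(-4 + \frac{1}{21 + x}\right)}{33 + x}$ ($n{\left(x \right)} = 6 \frac{\frac{1}{x + 21} - 4}{x + 33} = 6 \frac{\frac{1}{21 + x} - 4}{33 + x} = 6 \frac{-4 + \frac{1}{21 + x}}{33 + x} = \frac{6 \left(-4 + \frac{1}{21 + x}\right)}{33 + x}$)
$n{\left(-172 \right)} - - P = \frac{6 \left(-83 - -688\right)}{693 + \left(-172\right)^{2} + 54 \left(-172\right)} - \left(-1\right) \left(-24233\right) = \frac{6 \left(-83 + 688\right)}{693 + 29584 - 9288} - 24233 = 6 \cdot \frac{1}{20989} \cdot 605 - 24233 = \frac{3630}{20989} - 24233 = - \frac{508622807}{20989}$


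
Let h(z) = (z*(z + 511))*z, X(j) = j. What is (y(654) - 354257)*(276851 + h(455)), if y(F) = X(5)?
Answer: -70943568630252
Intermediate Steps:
h(z) = z**2*(511 + z) (h(z) = (z*(511 + z))*z = z**2*(511 + z))
y(F) = 5
(y(654) - 354257)*(276851 + h(455)) = (5 - 354257)*(276851 + 455**2*(511 + 455)) = -354252*(276851 + 207025*966) = -354252*(276851 + 199986150) = -354252*200263001 = -70943568630252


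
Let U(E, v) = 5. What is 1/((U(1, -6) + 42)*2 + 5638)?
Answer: 1/5732 ≈ 0.00017446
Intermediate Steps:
1/((U(1, -6) + 42)*2 + 5638) = 1/((5 + 42)*2 + 5638) = 1/(47*2 + 5638) = 1/(94 + 5638) = 1/5732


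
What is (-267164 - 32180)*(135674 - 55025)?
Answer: -24141794256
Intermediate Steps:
(-267164 - 32180)*(135674 - 55025) = -299344*80649 = -24141794256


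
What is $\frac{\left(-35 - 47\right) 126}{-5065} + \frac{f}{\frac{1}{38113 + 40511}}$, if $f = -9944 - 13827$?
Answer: $- \frac{9466338631428}{5065} \approx -1.869 \cdot 10^{9}$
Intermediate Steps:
$f = -23771$
$\frac{\left(-35 - 47\right) 126}{-5065} + \frac{f}{\frac{1}{38113 + 40511}} = \frac{\left(-35 - 47\right) 126}{-5065} - \frac{23771}{\frac{1}{38113 + 40511}} = \left(-82\right) 126 \left(- \frac{1}{5065}\right) - \frac{23771}{\frac{1}{78624}} = \left(-10332\right) \left(- \frac{1}{5065}\right) - 23771 \frac{1}{\frac{1}{78624}} = \frac{10332}{5065} - 1868971104 = - \frac{9466338631428}{5065}$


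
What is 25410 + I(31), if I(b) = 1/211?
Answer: 5361511/211 ≈ 25410.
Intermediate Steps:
I(b) = 1/211
25410 + I(31) = 25410 + 1/211 = 5361511/211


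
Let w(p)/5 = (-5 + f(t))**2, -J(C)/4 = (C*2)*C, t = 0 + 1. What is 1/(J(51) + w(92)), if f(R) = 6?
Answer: -1/20803 ≈ -4.8070e-5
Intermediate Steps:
t = 1
J(C) = -8*C**2 (J(C) = -4*C*2*C = -4*2*C*C = -8*C**2)
w(p) = 5 (w(p) = 5*(-5 + 6)**2 = 5*1**2 = 5*1 = 5)
1/(J(51) + w(92)) = 1/(-8*51**2 + 5) = 1/(-8*2601 + 5) = 1/(-20808 + 5) = 1/(-20803) = -1/20803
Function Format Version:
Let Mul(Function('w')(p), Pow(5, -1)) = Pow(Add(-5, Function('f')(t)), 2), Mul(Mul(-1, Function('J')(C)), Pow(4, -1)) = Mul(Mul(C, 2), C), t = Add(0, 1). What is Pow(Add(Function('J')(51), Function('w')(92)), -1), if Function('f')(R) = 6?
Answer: Rational(-1, 20803) ≈ -4.8070e-5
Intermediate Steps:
t = 1
Function('J')(C) = Mul(-8, Pow(C, 2)) (Function('J')(C) = Mul(-4, Mul(Mul(C, 2), C)) = Mul(-4, Mul(Mul(2, C), C)) = Mul(-4, Mul(2, Pow(C, 2))) = Mul(-8, Pow(C, 2)))
Function('w')(p) = 5 (Function('w')(p) = Mul(5, Pow(Add(-5, 6), 2)) = Mul(5, Pow(1, 2)) = Mul(5, 1) = 5)
Pow(Add(Function('J')(51), Function('w')(92)), -1) = Pow(Add(Mul(-8, Pow(51, 2)), 5), -1) = Pow(Add(Mul(-8, 2601), 5), -1) = Pow(Add(-20808, 5), -1) = Pow(-20803, -1) = Rational(-1, 20803)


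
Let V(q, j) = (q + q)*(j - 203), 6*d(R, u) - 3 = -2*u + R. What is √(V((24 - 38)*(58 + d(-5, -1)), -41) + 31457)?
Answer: √427713 ≈ 654.00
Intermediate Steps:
d(R, u) = ½ - u/3 + R/6 (d(R, u) = ½ + (-2*u + R)/6 = ½ + (R - 2*u)/6 = ½ + (-u/3 + R/6) = ½ - u/3 + R/6)
V(q, j) = 2*q*(-203 + j) (V(q, j) = (2*q)*(-203 + j) = 2*q*(-203 + j))
√(V((24 - 38)*(58 + d(-5, -1)), -41) + 31457) = √(2*((24 - 38)*(58 + (½ - ⅓*(-1) + (⅙)*(-5))))*(-203 - 41) + 31457) = √(2*(-14*(58 + (½ + ⅓ - ⅚)))*(-244) + 31457) = √(2*(-14*(58 + 0))*(-244) + 31457) = √(2*(-14*58)*(-244) + 31457) = √(2*(-812)*(-244) + 31457) = √(396256 + 31457) = √427713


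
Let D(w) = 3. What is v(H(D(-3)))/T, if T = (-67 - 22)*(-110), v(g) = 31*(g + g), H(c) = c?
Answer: 93/4895 ≈ 0.018999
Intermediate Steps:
v(g) = 62*g (v(g) = 31*(2*g) = 62*g)
T = 9790 (T = -89*(-110) = 9790)
v(H(D(-3)))/T = (62*3)/9790 = 186*(1/9790) = 93/4895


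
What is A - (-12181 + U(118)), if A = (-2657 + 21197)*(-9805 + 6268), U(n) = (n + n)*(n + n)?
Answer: -65619495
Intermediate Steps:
U(n) = 4*n² (U(n) = (2*n)*(2*n) = 4*n²)
A = -65575980 (A = 18540*(-3537) = -65575980)
A - (-12181 + U(118)) = -65575980 - (-12181 + 4*118²) = -65575980 - (-12181 + 4*13924) = -65575980 - (-12181 + 55696) = -65575980 - 1*43515 = -65575980 - 43515 = -65619495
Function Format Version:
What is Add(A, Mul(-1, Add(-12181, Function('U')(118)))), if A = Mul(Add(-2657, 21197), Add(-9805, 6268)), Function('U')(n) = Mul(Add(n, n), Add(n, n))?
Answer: -65619495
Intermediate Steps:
Function('U')(n) = Mul(4, Pow(n, 2)) (Function('U')(n) = Mul(Mul(2, n), Mul(2, n)) = Mul(4, Pow(n, 2)))
A = -65575980 (A = Mul(18540, -3537) = -65575980)
Add(A, Mul(-1, Add(-12181, Function('U')(118)))) = Add(-65575980, Mul(-1, Add(-12181, Mul(4, Pow(118, 2))))) = Add(-65575980, Mul(-1, Add(-12181, Mul(4, 13924)))) = Add(-65575980, Mul(-1, Add(-12181, 55696))) = Add(-65575980, Mul(-1, 43515)) = Add(-65575980, -43515) = -65619495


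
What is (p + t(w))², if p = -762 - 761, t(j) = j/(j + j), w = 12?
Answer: 9272025/4 ≈ 2.3180e+6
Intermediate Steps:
t(j) = ½ (t(j) = j/((2*j)) = (1/(2*j))*j = ½)
p = -1523
(p + t(w))² = (-1523 + ½)² = (-3045/2)² = 9272025/4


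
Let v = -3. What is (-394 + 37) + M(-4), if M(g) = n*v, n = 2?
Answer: -363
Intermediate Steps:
M(g) = -6 (M(g) = 2*(-3) = -6)
(-394 + 37) + M(-4) = (-394 + 37) - 6 = -357 - 6 = -363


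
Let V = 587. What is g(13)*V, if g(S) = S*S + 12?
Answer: 106247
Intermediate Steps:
g(S) = 12 + S² (g(S) = S² + 12 = 12 + S²)
g(13)*V = (12 + 13²)*587 = (12 + 169)*587 = 181*587 = 106247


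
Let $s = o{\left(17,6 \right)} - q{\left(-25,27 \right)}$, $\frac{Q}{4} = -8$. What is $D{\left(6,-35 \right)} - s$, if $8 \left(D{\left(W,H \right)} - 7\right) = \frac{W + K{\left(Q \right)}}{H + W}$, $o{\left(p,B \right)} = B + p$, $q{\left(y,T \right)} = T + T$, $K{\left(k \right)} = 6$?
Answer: $\frac{2201}{58} \approx 37.948$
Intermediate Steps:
$Q = -32$ ($Q = 4 \left(-8\right) = -32$)
$q{\left(y,T \right)} = 2 T$
$D{\left(W,H \right)} = 7 + \frac{6 + W}{8 \left(H + W\right)}$ ($D{\left(W,H \right)} = 7 + \frac{\left(W + 6\right) \frac{1}{H + W}}{8} = 7 + \frac{\left(6 + W\right) \frac{1}{H + W}}{8} = 7 + \frac{\frac{1}{H + W} \left(6 + W\right)}{8} = 7 + \frac{6 + W}{8 \left(H + W\right)}$)
$s = -31$ ($s = \left(6 + 17\right) - 2 \cdot 27 = 23 - 54 = -31$)
$D{\left(6,-35 \right)} - s = \frac{6 + 56 \left(-35\right) + 57 \cdot 6}{8 \left(-35 + 6\right)} - -31 = \frac{6 - 1960 + 342}{8 \left(-29\right)} + 31 = \frac{1}{8} \left(- \frac{1}{29}\right) \left(-1612\right) + 31 = \frac{403}{58} + 31 = \frac{2201}{58}$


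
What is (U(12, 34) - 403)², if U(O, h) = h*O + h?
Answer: 1521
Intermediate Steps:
U(O, h) = h + O*h (U(O, h) = O*h + h = h + O*h)
(U(12, 34) - 403)² = (34*(1 + 12) - 403)² = (34*13 - 403)² = (442 - 403)² = 39² = 1521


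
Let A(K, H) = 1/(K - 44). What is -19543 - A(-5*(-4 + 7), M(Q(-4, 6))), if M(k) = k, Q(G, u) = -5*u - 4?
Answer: -1153036/59 ≈ -19543.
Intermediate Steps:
Q(G, u) = -4 - 5*u
A(K, H) = 1/(-44 + K)
-19543 - A(-5*(-4 + 7), M(Q(-4, 6))) = -19543 - 1/(-44 - 5*(-4 + 7)) = -19543 - 1/(-44 - 5*3) = -19543 - 1/(-44 - 15) = -19543 - 1/(-59) = -19543 - 1*(-1/59) = -19543 + 1/59 = -1153036/59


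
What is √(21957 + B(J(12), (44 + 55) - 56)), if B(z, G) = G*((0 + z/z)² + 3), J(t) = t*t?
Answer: √22129 ≈ 148.76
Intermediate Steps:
J(t) = t²
B(z, G) = 4*G (B(z, G) = G*((0 + 1)² + 3) = G*(1² + 3) = G*(1 + 3) = G*4 = 4*G)
√(21957 + B(J(12), (44 + 55) - 56)) = √(21957 + 4*((44 + 55) - 56)) = √(21957 + 4*(99 - 56)) = √(21957 + 4*43) = √(21957 + 172) = √22129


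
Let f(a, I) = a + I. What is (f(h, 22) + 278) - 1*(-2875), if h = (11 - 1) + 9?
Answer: 3194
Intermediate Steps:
h = 19 (h = 10 + 9 = 19)
f(a, I) = I + a
(f(h, 22) + 278) - 1*(-2875) = ((22 + 19) + 278) - 1*(-2875) = (41 + 278) + 2875 = 319 + 2875 = 3194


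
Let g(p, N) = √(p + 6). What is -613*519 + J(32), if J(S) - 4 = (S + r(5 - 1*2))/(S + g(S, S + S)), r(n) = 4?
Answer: -156843923/493 - 18*√38/493 ≈ -3.1814e+5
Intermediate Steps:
g(p, N) = √(6 + p)
J(S) = 4 + (4 + S)/(S + √(6 + S)) (J(S) = 4 + (S + 4)/(S + √(6 + S)) = 4 + (4 + S)/(S + √(6 + S)))
-613*519 + J(32) = -613*519 + (4 + 4*√(6 + 32) + 5*32)/(32 + √(6 + 32)) = -318147 + (4 + 4*√38 + 160)/(32 + √38) = -318147 + (164 + 4*√38)/(32 + √38)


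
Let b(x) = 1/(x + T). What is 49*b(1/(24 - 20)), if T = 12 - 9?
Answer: 196/13 ≈ 15.077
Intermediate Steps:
T = 3
b(x) = 1/(3 + x) (b(x) = 1/(x + 3) = 1/(3 + x))
49*b(1/(24 - 20)) = 49/(3 + 1/(24 - 20)) = 49/(3 + 1/4) = 49/(13/4) = 49*(4/13) = 196/13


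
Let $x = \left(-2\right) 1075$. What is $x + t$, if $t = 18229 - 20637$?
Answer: $-4558$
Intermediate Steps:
$x = -2150$
$t = -2408$
$x + t = -2150 - 2408 = -4558$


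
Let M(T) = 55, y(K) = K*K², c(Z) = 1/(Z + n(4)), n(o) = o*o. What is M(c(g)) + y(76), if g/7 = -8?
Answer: 439031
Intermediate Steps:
g = -56 (g = 7*(-8) = -56)
n(o) = o²
c(Z) = 1/(16 + Z) (c(Z) = 1/(Z + 4²) = 1/(Z + 16) = 1/(16 + Z))
y(K) = K³
M(c(g)) + y(76) = 55 + 76³ = 55 + 438976 = 439031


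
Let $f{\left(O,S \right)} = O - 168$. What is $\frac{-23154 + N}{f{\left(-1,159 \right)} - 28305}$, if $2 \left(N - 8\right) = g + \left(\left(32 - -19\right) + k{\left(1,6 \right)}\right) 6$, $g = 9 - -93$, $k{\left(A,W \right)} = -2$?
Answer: $\frac{11474}{14237} \approx 0.80593$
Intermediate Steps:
$f{\left(O,S \right)} = -168 + O$
$g = 102$ ($g = 9 + 93 = 102$)
$N = 206$ ($N = 8 + \frac{102 + \left(\left(32 - -19\right) - 2\right) 6}{2} = 8 + \frac{102 + \left(\left(32 + 19\right) - 2\right) 6}{2} = 8 + \frac{102 + \left(51 - 2\right) 6}{2} = 8 + \frac{102 + 49 \cdot 6}{2} = 8 + \frac{102 + 294}{2} = 8 + \frac{1}{2} \cdot 396 = 8 + 198 = 206$)
$\frac{-23154 + N}{f{\left(-1,159 \right)} - 28305} = \frac{-23154 + 206}{\left(-168 - 1\right) - 28305} = - \frac{22948}{-169 - 28305} = - \frac{22948}{-28474} = \left(-22948\right) \left(- \frac{1}{28474}\right) = \frac{11474}{14237}$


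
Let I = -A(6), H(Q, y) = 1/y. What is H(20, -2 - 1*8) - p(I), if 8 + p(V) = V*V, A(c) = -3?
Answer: -11/10 ≈ -1.1000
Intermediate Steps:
I = 3 (I = -1*(-3) = 3)
p(V) = -8 + V² (p(V) = -8 + V*V = -8 + V²)
H(20, -2 - 1*8) - p(I) = 1/(-2 - 1*8) - (-8 + 3²) = 1/(-2 - 8) - (-8 + 9) = 1/(-10) - 1*1 = -⅒ - 1 = -11/10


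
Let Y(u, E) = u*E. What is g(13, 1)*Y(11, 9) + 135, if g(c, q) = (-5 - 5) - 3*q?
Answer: -1152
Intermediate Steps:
g(c, q) = -10 - 3*q
Y(u, E) = E*u
g(13, 1)*Y(11, 9) + 135 = (-10 - 3*1)*(9*11) + 135 = (-10 - 3)*99 + 135 = -13*99 + 135 = -1287 + 135 = -1152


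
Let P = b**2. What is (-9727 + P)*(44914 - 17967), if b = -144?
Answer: 296659523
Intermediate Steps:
P = 20736 (P = (-144)**2 = 20736)
(-9727 + P)*(44914 - 17967) = (-9727 + 20736)*(44914 - 17967) = 11009*26947 = 296659523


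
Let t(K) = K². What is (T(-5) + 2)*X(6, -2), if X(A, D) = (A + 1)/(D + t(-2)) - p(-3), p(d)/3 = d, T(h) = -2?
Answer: 0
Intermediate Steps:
p(d) = 3*d
X(A, D) = 9 + (1 + A)/(4 + D) (X(A, D) = (A + 1)/(D + (-2)²) - 3*(-3) = (1 + A)/(D + 4) - 1*(-9) = (1 + A)/(4 + D) + 9 = 9 + (1 + A)/(4 + D))
(T(-5) + 2)*X(6, -2) = (-2 + 2)*((37 + 6 + 9*(-2))/(4 - 2)) = 0*((37 + 6 - 18)/2) = 0*((½)*25) = 0*(25/2) = 0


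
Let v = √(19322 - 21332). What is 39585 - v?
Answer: 39585 - I*√2010 ≈ 39585.0 - 44.833*I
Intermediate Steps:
v = I*√2010 (v = √(-2010) = I*√2010 ≈ 44.833*I)
39585 - v = 39585 - I*√2010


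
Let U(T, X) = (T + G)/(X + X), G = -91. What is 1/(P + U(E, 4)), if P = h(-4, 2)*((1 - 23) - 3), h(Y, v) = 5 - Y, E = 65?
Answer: -4/913 ≈ -0.0043812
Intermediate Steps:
U(T, X) = (-91 + T)/(2*X) (U(T, X) = (T - 91)/(X + X) = (-91 + T)/((2*X)) = (-91 + T)*(1/(2*X)) = (-91 + T)/(2*X))
P = -225 (P = (5 - 1*(-4))*((1 - 23) - 3) = (5 + 4)*(-22 - 3) = 9*(-25) = -225)
1/(P + U(E, 4)) = 1/(-225 + (1/2)*(-91 + 65)/4) = 1/(-225 + (1/2)*(1/4)*(-26)) = 1/(-225 - 13/4) = 1/(-913/4) = -4/913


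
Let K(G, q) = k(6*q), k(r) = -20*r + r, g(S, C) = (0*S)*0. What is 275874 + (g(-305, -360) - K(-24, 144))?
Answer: 292290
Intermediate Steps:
g(S, C) = 0 (g(S, C) = 0*0 = 0)
k(r) = -19*r
K(G, q) = -114*q
275874 + (g(-305, -360) - K(-24, 144)) = 275874 + (0 - (-114)*144) = 275874 + (0 - 1*(-16416)) = 275874 + (0 + 16416) = 275874 + 16416 = 292290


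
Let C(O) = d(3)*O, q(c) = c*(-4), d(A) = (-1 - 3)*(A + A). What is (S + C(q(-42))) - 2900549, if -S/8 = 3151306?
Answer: -28115029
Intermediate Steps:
S = -25210448 (S = -8*3151306 = -25210448)
d(A) = -8*A
q(c) = -4*c
C(O) = -24*O (C(O) = (-8*3)*O = -24*O)
(S + C(q(-42))) - 2900549 = (-25210448 - (-96)*(-42)) - 2900549 = (-25210448 - 24*168) - 2900549 = (-25210448 - 4032) - 2900549 = -25214480 - 2900549 = -28115029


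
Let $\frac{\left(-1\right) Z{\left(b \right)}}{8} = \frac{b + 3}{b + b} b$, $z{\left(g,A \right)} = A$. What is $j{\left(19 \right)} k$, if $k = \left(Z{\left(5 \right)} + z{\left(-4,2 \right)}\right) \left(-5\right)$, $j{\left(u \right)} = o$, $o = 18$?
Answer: $2700$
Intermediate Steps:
$Z{\left(b \right)} = -12 - 4 b$ ($Z{\left(b \right)} = - 8 \frac{b + 3}{b + b} b = - 8 \frac{3 + b}{2 b} b = - 8 \left(\frac{3}{2} + \frac{b}{2}\right) = -12 - 4 b$)
$j{\left(u \right)} = 18$
$k = 150$ ($k = \left(\left(-12 - 20\right) + 2\right) \left(-5\right) = \left(-32 + 2\right) \left(-5\right) = \left(-30\right) \left(-5\right) = 150$)
$j{\left(19 \right)} k = 18 \cdot 150 = 2700$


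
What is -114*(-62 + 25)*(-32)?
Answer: -134976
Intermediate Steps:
-114*(-62 + 25)*(-32) = -114*(-37)*(-32) = 4218*(-32) = -134976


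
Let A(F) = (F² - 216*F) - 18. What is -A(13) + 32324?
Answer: 34981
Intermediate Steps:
A(F) = -18 + F² - 216*F
-A(13) + 32324 = -(-18 + 13² - 216*13) + 32324 = -(-18 + 169 - 2808) + 32324 = -1*(-2657) + 32324 = 2657 + 32324 = 34981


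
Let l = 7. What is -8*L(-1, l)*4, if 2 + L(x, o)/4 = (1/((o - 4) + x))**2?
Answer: 224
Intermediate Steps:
L(x, o) = -8 + 4/(-4 + o + x)**2 (L(x, o) = -8 + 4*(1/((o - 4) + x))**2 = -8 + 4*(1/((-4 + o) + x))**2 = -8 + 4*(1/(-4 + o + x))**2 = -8 + 4/(-4 + o + x)**2)
-8*L(-1, l)*4 = -8*(-8 + 4/(-4 + 7 - 1)**2)*4 = -8*(-8 + 4/2**2)*4 = -8*(-8 + 4*(1/4))*4 = -8*(-8 + 1)*4 = -8*(-7)*4 = 56*4 = 224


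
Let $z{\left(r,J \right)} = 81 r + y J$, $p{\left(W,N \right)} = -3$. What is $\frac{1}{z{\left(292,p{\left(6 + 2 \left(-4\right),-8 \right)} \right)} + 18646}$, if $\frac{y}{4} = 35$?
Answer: $\frac{1}{41878} \approx 2.3879 \cdot 10^{-5}$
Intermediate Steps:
$y = 140$ ($y = 4 \cdot 35 = 140$)
$z{\left(r,J \right)} = 81 r + 140 J$
$\frac{1}{z{\left(292,p{\left(6 + 2 \left(-4\right),-8 \right)} \right)} + 18646} = \frac{1}{\left(81 \cdot 292 + 140 \left(-3\right)\right) + 18646} = \frac{1}{\left(23652 - 420\right) + 18646} = \frac{1}{23232 + 18646} = \frac{1}{41878}$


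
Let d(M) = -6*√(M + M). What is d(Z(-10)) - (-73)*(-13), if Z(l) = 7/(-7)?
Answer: -949 - 6*I*√2 ≈ -949.0 - 8.4853*I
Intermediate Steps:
Z(l) = -1 (Z(l) = 7*(-⅐) = -1)
d(M) = -6*√2*√M
d(Z(-10)) - (-73)*(-13) = -6*√2*√(-1) - (-73)*(-13) = -6*√2*I - 1*949 = -6*I*√2 - 949 = -949 - 6*I*√2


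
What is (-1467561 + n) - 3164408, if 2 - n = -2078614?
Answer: -2553353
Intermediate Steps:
n = 2078616 (n = 2 - 1*(-2078614) = 2 + 2078614 = 2078616)
(-1467561 + n) - 3164408 = (-1467561 + 2078616) - 3164408 = 611055 - 3164408 = -2553353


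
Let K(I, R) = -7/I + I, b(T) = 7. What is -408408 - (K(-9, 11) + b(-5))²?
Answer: -33081169/81 ≈ -4.0841e+5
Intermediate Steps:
K(I, R) = I - 7/I
-408408 - (K(-9, 11) + b(-5))² = -408408 - ((-9 - 7/(-9)) + 7)² = -408408 - ((-9 - 7*(-⅑)) + 7)² = -408408 - ((-9 + 7/9) + 7)² = -408408 - (-74/9 + 7)² = -408408 - (-11/9)² = -408408 - 1*121/81 = -408408 - 121/81 = -33081169/81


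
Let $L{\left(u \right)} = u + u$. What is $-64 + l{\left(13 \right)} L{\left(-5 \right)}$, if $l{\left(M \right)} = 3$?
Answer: $-94$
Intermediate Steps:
$L{\left(u \right)} = 2 u$
$-64 + l{\left(13 \right)} L{\left(-5 \right)} = -64 + 3 \cdot 2 \left(-5\right) = -64 + 3 \left(-10\right) = -64 - 30 = -94$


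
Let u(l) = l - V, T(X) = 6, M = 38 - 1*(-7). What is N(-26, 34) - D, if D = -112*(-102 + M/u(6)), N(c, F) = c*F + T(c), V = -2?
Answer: -11672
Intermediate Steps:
M = 45 (M = 38 + 7 = 45)
u(l) = 2 + l (u(l) = l - 1*(-2) = l + 2 = 2 + l)
N(c, F) = 6 + F*c (N(c, F) = c*F + 6 = F*c + 6 = 6 + F*c)
D = 10794 (D = -112*(-102 + 45/(2 + 6)) = -112*(-102 + 45/8) = -112*(-771/8) = 10794)
N(-26, 34) - D = (6 + 34*(-26)) - 1*10794 = (6 - 884) - 10794 = -878 - 10794 = -11672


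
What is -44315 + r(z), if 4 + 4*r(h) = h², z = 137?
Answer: -158495/4 ≈ -39624.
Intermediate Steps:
r(h) = -1 + h²/4
-44315 + r(z) = -44315 + (-1 + (¼)*137²) = -44315 + (-1 + (¼)*18769) = -44315 + (-1 + 18769/4) = -44315 + 18765/4 = -158495/4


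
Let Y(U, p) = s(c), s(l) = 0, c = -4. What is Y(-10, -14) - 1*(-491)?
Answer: 491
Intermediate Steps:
Y(U, p) = 0
Y(-10, -14) - 1*(-491) = 0 - 1*(-491) = 0 + 491 = 491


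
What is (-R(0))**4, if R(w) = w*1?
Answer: 0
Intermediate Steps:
R(w) = w
(-R(0))**4 = (-1*0)**4 = 0**4 = 0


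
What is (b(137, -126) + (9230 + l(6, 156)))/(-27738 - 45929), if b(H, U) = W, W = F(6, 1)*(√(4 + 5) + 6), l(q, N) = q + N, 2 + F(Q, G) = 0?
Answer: -9374/73667 ≈ -0.12725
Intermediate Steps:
F(Q, G) = -2 (F(Q, G) = -2 + 0 = -2)
l(q, N) = N + q
W = -18 (W = -2*(√(4 + 5) + 6) = -2*(√9 + 6) = -2*(3 + 6) = -2*9 = -18)
b(H, U) = -18
(b(137, -126) + (9230 + l(6, 156)))/(-27738 - 45929) = (-18 + (9230 + (156 + 6)))/(-27738 - 45929) = (-18 + (9230 + 162))/(-73667) = (-18 + 9392)*(-1/73667) = 9374*(-1/73667) = -9374/73667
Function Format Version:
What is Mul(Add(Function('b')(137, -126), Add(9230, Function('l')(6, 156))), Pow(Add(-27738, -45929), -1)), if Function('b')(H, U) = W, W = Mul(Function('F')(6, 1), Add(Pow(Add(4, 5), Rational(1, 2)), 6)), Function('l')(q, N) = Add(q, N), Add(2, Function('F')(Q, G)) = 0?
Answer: Rational(-9374, 73667) ≈ -0.12725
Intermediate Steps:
Function('F')(Q, G) = -2 (Function('F')(Q, G) = Add(-2, 0) = -2)
Function('l')(q, N) = Add(N, q)
W = -18 (W = Mul(-2, Add(Pow(Add(4, 5), Rational(1, 2)), 6)) = Mul(-2, Add(Pow(9, Rational(1, 2)), 6)) = Mul(-2, Add(3, 6)) = Mul(-2, 9) = -18)
Function('b')(H, U) = -18
Mul(Add(Function('b')(137, -126), Add(9230, Function('l')(6, 156))), Pow(Add(-27738, -45929), -1)) = Mul(Add(-18, Add(9230, Add(156, 6))), Pow(Add(-27738, -45929), -1)) = Mul(Add(-18, Add(9230, 162)), Pow(-73667, -1)) = Mul(Add(-18, 9392), Rational(-1, 73667)) = Mul(9374, Rational(-1, 73667)) = Rational(-9374, 73667)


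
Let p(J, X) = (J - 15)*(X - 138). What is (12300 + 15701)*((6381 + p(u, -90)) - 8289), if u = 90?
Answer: -532243008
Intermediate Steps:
p(J, X) = (-138 + X)*(-15 + J) (p(J, X) = (-15 + J)*(-138 + X) = (-138 + X)*(-15 + J))
(12300 + 15701)*((6381 + p(u, -90)) - 8289) = (12300 + 15701)*((6381 + (2070 - 138*90 - 15*(-90) + 90*(-90))) - 8289) = 28001*((6381 + (2070 - 12420 + 1350 - 8100)) - 8289) = 28001*((6381 - 17100) - 8289) = 28001*(-10719 - 8289) = 28001*(-19008) = -532243008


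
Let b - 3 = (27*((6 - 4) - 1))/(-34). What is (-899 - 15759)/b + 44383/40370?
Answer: -4572221783/605550 ≈ -7550.5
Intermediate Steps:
b = 75/34 (b = 3 + (27*((6 - 4) - 1))/(-34) = 3 + (27*(2 - 1))*(-1/34) = 3 + (27*1)*(-1/34) = 3 + 27*(-1/34) = 3 - 27/34 = 75/34 ≈ 2.2059)
(-899 - 15759)/b + 44383/40370 = (-899 - 15759)/(75/34) + 44383/40370 = -16658*34/75 + 44383*(1/40370) = -566372/75 + 44383/40370 = -4572221783/605550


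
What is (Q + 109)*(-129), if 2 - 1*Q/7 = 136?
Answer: 106941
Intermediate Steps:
Q = -938 (Q = 14 - 7*136 = 14 - 952 = -938)
(Q + 109)*(-129) = (-938 + 109)*(-129) = -829*(-129) = 106941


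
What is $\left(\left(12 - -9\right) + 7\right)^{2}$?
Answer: $784$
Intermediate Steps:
$\left(\left(12 - -9\right) + 7\right)^{2} = \left(\left(12 + 9\right) + 7\right)^{2} = \left(21 + 7\right)^{2} = 28^{2} = 784$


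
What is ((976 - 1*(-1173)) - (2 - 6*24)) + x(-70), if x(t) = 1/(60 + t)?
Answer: 22909/10 ≈ 2290.9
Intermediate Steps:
((976 - 1*(-1173)) - (2 - 6*24)) + x(-70) = ((976 - 1*(-1173)) - (2 - 6*24)) + 1/(60 - 70) = ((976 + 1173) - (2 - 144)) + 1/(-10) = (2149 - 1*(-142)) - ⅒ = (2149 + 142) - ⅒ = 2291 - ⅒ = 22909/10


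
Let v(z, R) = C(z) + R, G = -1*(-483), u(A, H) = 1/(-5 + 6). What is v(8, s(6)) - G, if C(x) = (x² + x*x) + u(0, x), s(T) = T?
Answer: -348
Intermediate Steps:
u(A, H) = 1 (u(A, H) = 1/1 = 1)
G = 483
C(x) = 1 + 2*x² (C(x) = (x² + x*x) + 1 = (x² + x²) + 1 = 2*x² + 1 = 1 + 2*x²)
v(z, R) = 1 + R + 2*z² (v(z, R) = (1 + 2*z²) + R = 1 + R + 2*z²)
v(8, s(6)) - G = (1 + 6 + 2*8²) - 1*483 = (1 + 6 + 2*64) - 483 = (1 + 6 + 128) - 483 = 135 - 483 = -348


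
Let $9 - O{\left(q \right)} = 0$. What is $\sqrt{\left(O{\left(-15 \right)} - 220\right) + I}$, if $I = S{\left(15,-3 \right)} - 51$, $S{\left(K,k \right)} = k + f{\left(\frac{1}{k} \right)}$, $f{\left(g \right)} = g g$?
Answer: $\frac{4 i \sqrt{149}}{3} \approx 16.275 i$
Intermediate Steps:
$f{\left(g \right)} = g^{2}$
$O{\left(q \right)} = 9$ ($O{\left(q \right)} = 9 - 0 = 9 + 0 = 9$)
$S{\left(K,k \right)} = k + \frac{1}{k^{2}}$ ($S{\left(K,k \right)} = k + \left(\frac{1}{k}\right)^{2} = k + \frac{1}{k^{2}}$)
$I = - \frac{485}{9}$ ($I = \left(-3 + \frac{1}{9}\right) - 51 = - \frac{26}{9} - 51 = - \frac{485}{9} \approx -53.889$)
$\sqrt{\left(O{\left(-15 \right)} - 220\right) + I} = \sqrt{\left(9 - 220\right) - \frac{485}{9}} = \sqrt{-211 - \frac{485}{9}} = \sqrt{- \frac{2384}{9}} = \frac{4 i \sqrt{149}}{3}$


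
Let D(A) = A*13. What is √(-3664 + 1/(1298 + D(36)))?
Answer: I*√11427120218/1766 ≈ 60.531*I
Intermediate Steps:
D(A) = 13*A
√(-3664 + 1/(1298 + D(36))) = √(-3664 + 1/(1298 + 13*36)) = √(-3664 + 1/(1298 + 468)) = √(-3664 + 1/1766) = √(-6470623/1766) = I*√11427120218/1766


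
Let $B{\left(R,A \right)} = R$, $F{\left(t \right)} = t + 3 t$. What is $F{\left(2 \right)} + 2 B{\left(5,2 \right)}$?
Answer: $18$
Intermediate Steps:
$F{\left(t \right)} = 4 t$
$F{\left(2 \right)} + 2 B{\left(5,2 \right)} = 4 \cdot 2 + 2 \cdot 5 = 8 + 10 = 18$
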